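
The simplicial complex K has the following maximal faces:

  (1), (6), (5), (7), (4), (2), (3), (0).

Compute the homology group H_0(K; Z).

We work with the vertex ordering 0 < 1 < 2 < 3 < 4 < 5 < 6 < 7. The simplices of K, each written with vertices in increasing order, are:

  0-simplices (8): [0], [1], [2], [3], [4], [5], [6], [7]

giving chain groups C_0 ≅ Z^8.

Reading off H_k = ker ∂_k / im ∂_{k+1}:

  H_0: rank C_0 − rank ∂_1 = 8 − 0 = 8, and there is no ∂_1, so H_0 = Z^8.

H_0 = Z^8.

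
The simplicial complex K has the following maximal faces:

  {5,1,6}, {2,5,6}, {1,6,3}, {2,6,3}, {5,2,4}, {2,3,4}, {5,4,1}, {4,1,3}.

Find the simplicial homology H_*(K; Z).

Order the vertices as 1 < 2 < 3 < 4 < 5 < 6. Listing each simplex with vertices in this order, K has dimension 2 with simplices:

  0-simplices (6): [1], [2], [3], [4], [5], [6]
  1-simplices (12): [1,3], [1,4], [1,5], [1,6], [2,3], [2,4], [2,5], [2,6], [3,4], [3,6], [4,5], [5,6]
  2-simplices (8): [1,3,4], [1,3,6], [1,4,5], [1,5,6], [2,3,4], [2,3,6], [2,4,5], [2,5,6]

so the chain groups are C_0 ≅ Z^6, C_1 ≅ Z^12, C_2 ≅ Z^8.

Boundary ∂_1: C_1 → C_0 maps an edge to its endpoints' difference, ∂[p,q] = q − p. For instance
  ∂[1,6] = [6] − [1].
This gives a 6×12 integer matrix of rank 5; reducing to Smith normal form yields diagonal entries (1,1,1,1,1).

The boundary map ∂_2: C_2 → C_1 acts by ∂[p,q,r] = [q,r] − [p,r] + [p,q]. For instance
  ∂[2,3,4] = [3,4] − [2,4] + [2,3],
  ∂[1,3,6] = [3,6] − [1,6] + [1,3].
As a 12×8 matrix over Z this has rank 7, with invariant factors (1,1,1,1,1,1,1).

Reading off H_k = ker ∂_k / im ∂_{k+1}:

  H_0: rank C_0 − rank ∂_1 = 6 − 5 = 1, and the invariant factors of ∂_1 are all 1, so H_0 = Z.
  H_1: rank ker ∂_1 − rank ∂_2 = (12 − 5) − 7 = 0, and the invariant factors of ∂_2 are all 1, so H_1 = 0.
  H_2: rank ker ∂_2 − rank ∂_3 = (8 − 7) − 0 = 1, and there is no ∂_3, so H_2 = Z.

(K is a triangulation of the 2-sphere S^2.)

H_0 ≅ Z,  H_1 = 0,  H_2 ≅ Z.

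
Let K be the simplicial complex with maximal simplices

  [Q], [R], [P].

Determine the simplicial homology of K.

Take the total order P < Q < R on the vertex set. Then K (dimension 0) consists of the simplices:

  0-simplices (3): P, Q, R

giving chain groups C_0 ≅ Z^3.

From H_k ≅ ker(∂_k) / im(∂_{k+1}) we obtain:

  H_0: rank C_0 − rank ∂_1 = 3 − 0 = 3, and there is no ∂_1, so H_0 ≅ Z^3.

H_0 ≅ Z^3.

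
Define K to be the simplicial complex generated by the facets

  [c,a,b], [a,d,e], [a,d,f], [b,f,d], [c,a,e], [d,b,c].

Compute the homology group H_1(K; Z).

H_1 ≅ Z.

Take the total order a < b < c < d < e < f on the vertex set. Then K (dimension 2) consists of the simplices:

  0-simplices (6): a, b, c, d, e, f
  1-simplices (12): ab, ac, ad, ae, af, bc, bd, bf, cd, ce, de, df
  2-simplices (6): abc, ace, ade, adf, bcd, bdf

Hence C_0 ≅ Z^6, C_1 ≅ Z^12, C_2 ≅ Z^6.

Boundary ∂_1: C_1 → C_0 maps an edge to its endpoints' difference, ∂[p,q] = q − p. For instance
  ∂bf = f − b.
As a 6×12 matrix over Z this has rank 5, with invariant factors (1,1,1,1,1).

Boundary ∂_2: C_2 → C_1 acts by ∂[p,q,r] = [q,r] − [p,r] + [p,q]. For instance
  ∂bcd = cd − bd + bc,
  ∂adf = df − af + ad.
The resulting 12×6 matrix has rank 6, and its Smith normal form has invariant factors (1,1,1,1,1,1).

Now H_k = ker ∂_k / im ∂_{k+1}, so:

  H_1: rank ker ∂_1 − rank ∂_2 = (12 − 5) − 6 = 1, and the invariant factors of ∂_2 are all 1, so H_1 ≅ Z.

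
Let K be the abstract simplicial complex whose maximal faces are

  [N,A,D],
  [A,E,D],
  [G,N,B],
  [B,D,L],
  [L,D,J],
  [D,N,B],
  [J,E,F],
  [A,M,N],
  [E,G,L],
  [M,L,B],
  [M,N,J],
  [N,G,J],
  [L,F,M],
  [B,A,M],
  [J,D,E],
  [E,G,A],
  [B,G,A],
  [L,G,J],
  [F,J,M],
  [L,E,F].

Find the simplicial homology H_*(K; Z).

H_0 = Z,  H_1 = Z ⊕ Z/2,  H_2 = 0.

Fix the vertex order A < B < D < E < F < G < J < L < M < N and write every simplex with vertices in increasing order. Then dim K = 2 and the simplices of K are:

  0-simplices (10): A, B, D, E, F, G, J, L, M, N
  1-simplices (30): AB, AD, AE, AG, AM, AN, BD, BG, BL, BM, BN, DE, DJ, DL, DN, EF, EG, EJ, EL, FJ, FL, FM, GJ, GL, GN, JL, JM, JN, LM, MN
  2-simplices (20): ABG, ABM, ADE, ADN, AEG, AMN, BDL, BDN, BGN, BLM, DEJ, DJL, EFJ, EFL, EGL, FJM, FLM, GJL, GJN, JMN

Hence C_0 ≅ Z^10, C_1 ≅ Z^30, C_2 ≅ Z^20.

∂_1: C_1 → C_0 is given by ∂[p,q] = [q] − [p]. For instance
  ∂MN = N − M.
As a 10×30 matrix over Z this has rank 9, with invariant factors (1,1,1,1,1,1,1,1,1).

The boundary map ∂_2: C_2 → C_1 acts by ∂[p,q,r] = [q,r] − [p,r] + [p,q]. For instance
  ∂GJN = JN − GN + GJ,
  ∂JMN = MN − JN + JM.
The resulting 30×20 matrix has rank 20, and its Smith normal form has invariant factors (1,1,1,1,1,1,1,1,1,1,1,1,1,1,1,1,1,1,1,2).

From H_k ≅ ker(∂_k) / im(∂_{k+1}) we obtain:

  H_0: rank C_0 − rank ∂_1 = 10 − 9 = 1, and the invariant factors of ∂_1 are all 1, so H_0 = Z.
  H_1: rank ker ∂_1 − rank ∂_2 = (30 − 9) − 20 = 1, and ∂_2 has invariant factor 2 > 1, so H_1 = Z ⊕ Z/2.
  H_2: rank ker ∂_2 − rank ∂_3 = (20 − 20) − 0 = 0, and there is no ∂_3, so H_2 = 0.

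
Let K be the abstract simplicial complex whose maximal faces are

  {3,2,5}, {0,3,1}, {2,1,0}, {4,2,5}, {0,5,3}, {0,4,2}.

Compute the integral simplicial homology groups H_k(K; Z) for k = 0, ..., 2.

H_0 ≅ Z,  H_1 ≅ Z,  H_2 = 0.

We work with the vertex ordering 0 < 1 < 2 < 3 < 4 < 5. The simplices of K, each written with vertices in increasing order, are:

  0-simplices (6): [0], [1], [2], [3], [4], [5]
  1-simplices (12): [0,1], [0,2], [0,3], [0,4], [0,5], [1,2], [1,3], [2,3], [2,4], [2,5], [3,5], [4,5]
  2-simplices (6): [0,1,2], [0,1,3], [0,2,4], [0,3,5], [2,3,5], [2,4,5]

so the chain groups are C_0 ≅ Z^6, C_1 ≅ Z^12, C_2 ≅ Z^6.

Boundary ∂_1: C_1 → C_0 is given by ∂[p,q] = [q] − [p].
As a 6×12 matrix over Z this has rank 5, with invariant factors (1,1,1,1,1).

The boundary map ∂_2: C_2 → C_1 maps a triangle to the signed sum of its edges. For instance
  ∂[0,2,4] = [2,4] − [0,4] + [0,2],
  ∂[0,1,3] = [1,3] − [0,3] + [0,1].
The 12×6 boundary matrix has rank 6 and Smith normal form diag(1,1,1,1,1,1).

Now H_k = ker ∂_k / im ∂_{k+1}, so:

  H_0: rank C_0 − rank ∂_1 = 6 − 5 = 1, and the invariant factors of ∂_1 are all 1, so H_0 ≅ Z.
  H_1: rank ker ∂_1 − rank ∂_2 = (12 − 5) − 6 = 1, and the invariant factors of ∂_2 are all 1, so H_1 ≅ Z.
  H_2: rank ker ∂_2 − rank ∂_3 = (6 − 6) − 0 = 0, and there is no ∂_3, so H_2 ≅ 0.

(K is a triangulation of the cylinder S^1 x I.)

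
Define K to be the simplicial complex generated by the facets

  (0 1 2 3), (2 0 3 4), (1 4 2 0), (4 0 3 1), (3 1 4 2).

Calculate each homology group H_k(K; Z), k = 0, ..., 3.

H_0 ≅ Z,  H_1 = 0,  H_2 = 0,  H_3 ≅ Z.

Order the vertices as 0 < 1 < 2 < 3 < 4. Listing each simplex with vertices in this order, K has dimension 3 with simplices:

  0-simplices (5): [0], [1], [2], [3], [4]
  1-simplices (10): [0,1], [0,2], [0,3], [0,4], [1,2], [1,3], [1,4], [2,3], [2,4], [3,4]
  2-simplices (10): [0,1,2], [0,1,3], [0,1,4], [0,2,3], [0,2,4], [0,3,4], [1,2,3], [1,2,4], [1,3,4], [2,3,4]
  3-simplices (5): [0,1,2,3], [0,1,2,4], [0,1,3,4], [0,2,3,4], [1,2,3,4]

so the chain groups are C_0 ≅ Z^5, C_1 ≅ Z^10, C_2 ≅ Z^10, C_3 ≅ Z^5.

The boundary map ∂_1: C_1 → C_0 maps an edge to its endpoints' difference, ∂[p,q] = q − p.
As a 5×10 matrix over Z this has rank 4, with invariant factors (1,1,1,1).

∂_2: C_2 → C_1 maps a triangle to the signed sum of its edges. For instance
  ∂[0,1,2] = [1,2] − [0,2] + [0,1],
  ∂[0,2,4] = [2,4] − [0,4] + [0,2].
The 10×10 boundary matrix has rank 6 and Smith normal form diag(1,1,1,1,1,1).

∂_3: C_3 → C_2 sends each 3-simplex σ to the alternating sum Σ_i (−1)^i (σ with its i-th vertex removed). For instance
  ∂[0,1,2,4] = [1,2,4] − [0,2,4] + [0,1,4] − [0,1,2],
  ∂[1,2,3,4] = [2,3,4] − [1,3,4] + [1,2,4] − [1,2,3].
This gives a 10×5 integer matrix of rank 4; reducing to Smith normal form yields diagonal entries (1,1,1,1).

From H_k ≅ ker(∂_k) / im(∂_{k+1}) we obtain:

  H_0: rank C_0 − rank ∂_1 = 5 − 4 = 1, and the invariant factors of ∂_1 are all 1, so H_0 = Z.
  H_1: rank ker ∂_1 − rank ∂_2 = (10 − 4) − 6 = 0, and the invariant factors of ∂_2 are all 1, so H_1 = 0.
  H_2: rank ker ∂_2 − rank ∂_3 = (10 − 6) − 4 = 0, and the invariant factors of ∂_3 are all 1, so H_2 = 0.
  H_3: rank ker ∂_3 − rank ∂_4 = (5 − 4) − 0 = 1, and there is no ∂_4, so H_3 = Z.

As a check, the Euler characteristic is 5 − 10 + 10 − 5 = 0, which agrees with 1 − 0 + 0 − 1 = 0.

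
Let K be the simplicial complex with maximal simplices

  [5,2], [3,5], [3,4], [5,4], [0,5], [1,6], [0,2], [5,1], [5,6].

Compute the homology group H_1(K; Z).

H_1 = Z^3.

Fix the vertex order 0 < 1 < 2 < 3 < 4 < 5 < 6 and write every simplex with vertices in increasing order. Then dim K = 1 and the simplices of K are:

  0-simplices (7): [0], [1], [2], [3], [4], [5], [6]
  1-simplices (9): [0,2], [0,5], [1,5], [1,6], [2,5], [3,4], [3,5], [4,5], [5,6]

Hence C_0 ≅ Z^7, C_1 ≅ Z^9.

The boundary map ∂_1: C_1 → C_0 is given by ∂[p,q] = [q] − [p].
This gives a 7×9 integer matrix of rank 6; reducing to Smith normal form yields diagonal entries (1,1,1,1,1,1).

From H_k ≅ ker(∂_k) / im(∂_{k+1}) we obtain:

  H_1: rank ker ∂_1 − rank ∂_2 = (9 − 6) − 0 = 3, and there is no ∂_2, so H_1 ≅ Z^3.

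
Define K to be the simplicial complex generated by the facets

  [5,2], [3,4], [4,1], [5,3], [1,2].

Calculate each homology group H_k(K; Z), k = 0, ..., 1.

H_0 ≅ Z,  H_1 ≅ Z.

Fix the vertex order 1 < 2 < 3 < 4 < 5 and write every simplex with vertices in increasing order. Then dim K = 1 and the simplices of K are:

  0-simplices (5): [1], [2], [3], [4], [5]
  1-simplices (5): [1,2], [1,4], [2,5], [3,4], [3,5]

so the chain groups are C_0 ≅ Z^5, C_1 ≅ Z^5.

∂_1: C_1 → C_0 sends each edge [p,q] (with p < q) to q − p.
This gives a 5×5 integer matrix of rank 4; reducing to Smith normal form yields diagonal entries (1,1,1,1).

Reading off H_k = ker ∂_k / im ∂_{k+1}:

  H_0: rank C_0 − rank ∂_1 = 5 − 4 = 1, and the invariant factors of ∂_1 are all 1, so H_0 ≅ Z.
  H_1: rank ker ∂_1 − rank ∂_2 = (5 − 4) − 0 = 1, and there is no ∂_2, so H_1 ≅ Z.

As a check, the Euler characteristic is 5 − 5 = 0, which agrees with 1 − 1 = 0.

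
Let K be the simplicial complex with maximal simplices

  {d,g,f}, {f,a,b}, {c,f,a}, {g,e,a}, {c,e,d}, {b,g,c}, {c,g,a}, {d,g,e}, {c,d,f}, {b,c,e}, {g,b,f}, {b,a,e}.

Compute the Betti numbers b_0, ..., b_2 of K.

b_0 = 1, b_1 = 0, b_2 = 0.

K has 7 vertices, 18 edges, 12 triangles.
rank ∂_0 = 0, rank ∂_1 = 6 ⇒ b_0 = 7 − 0 − 6 = 1; all invariant factors of ∂_1 are 1 so no torsion. So H_0 ≅ Z.
rank ∂_1 = 6, rank ∂_2 = 12 ⇒ b_1 = 18 − 6 − 12 = 0; ∂_2 has invariant factor(s) [2] giving torsion. So H_1 ≅ Z_2.
rank ∂_2 = 12, rank ∂_3 = 0 ⇒ b_2 = 12 − 12 − 0 = 0. So H_2 ≅ 0.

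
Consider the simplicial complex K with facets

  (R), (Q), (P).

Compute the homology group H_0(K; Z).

Order the vertices as P < Q < R. Listing each simplex with vertices in this order, K has dimension 0 with simplices:

  0-simplices (3): P, Q, R

so the chain groups are C_0 ≅ Z^3.

Computing H_k = (kernel of ∂_k) / (image of ∂_{k+1}):

  H_0: rank C_0 − rank ∂_1 = 3 − 0 = 3, and there is no ∂_1, so H_0 ≅ Z^3.

H_0 ≅ Z^3.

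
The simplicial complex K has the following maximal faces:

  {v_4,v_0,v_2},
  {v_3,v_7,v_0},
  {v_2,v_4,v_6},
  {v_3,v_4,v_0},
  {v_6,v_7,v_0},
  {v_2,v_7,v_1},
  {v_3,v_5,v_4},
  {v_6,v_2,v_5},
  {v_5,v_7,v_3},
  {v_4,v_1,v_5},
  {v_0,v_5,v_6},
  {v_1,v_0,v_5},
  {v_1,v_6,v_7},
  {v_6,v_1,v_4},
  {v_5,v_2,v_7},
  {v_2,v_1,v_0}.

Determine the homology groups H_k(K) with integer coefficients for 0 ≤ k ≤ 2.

H_0 = Z,  H_1 = Z^2,  H_2 = Z.

Order the vertices as v_0 < v_1 < v_2 < v_3 < v_4 < v_5 < v_6 < v_7. Listing each simplex with vertices in this order, K has dimension 2 with simplices:

  0-simplices (8): [v_0], [v_1], [v_2], [v_3], [v_4], [v_5], [v_6], [v_7]
  1-simplices (24): (24 of them)
  2-simplices (16): (16 of them)

giving chain groups C_0 ≅ Z^8, C_1 ≅ Z^24, C_2 ≅ Z^16.

The boundary map ∂_1: C_1 → C_0 maps an edge to its endpoints' difference, ∂[p,q] = q − p.
The 8×24 boundary matrix has rank 7 and Smith normal form diag(1,1,1,1,1,1,1).

Boundary ∂_2: C_2 → C_1 maps a triangle to the signed sum of its edges. For instance
  ∂[v_0,v_1,v_2] = [v_1,v_2] − [v_0,v_2] + [v_0,v_1],
  ∂[v_0,v_2,v_4] = [v_2,v_4] − [v_0,v_4] + [v_0,v_2].
As a 24×16 matrix over Z this has rank 15, with invariant factors (1,1,1,1,1,1,1,1,1,1,1,1,1,1,1).

Now H_k = ker ∂_k / im ∂_{k+1}, so:

  H_0: rank C_0 − rank ∂_1 = 8 − 7 = 1, and the invariant factors of ∂_1 are all 1, so H_0 ≅ Z.
  H_1: rank ker ∂_1 − rank ∂_2 = (24 − 7) − 15 = 2, and the invariant factors of ∂_2 are all 1, so H_1 ≅ Z^2.
  H_2: rank ker ∂_2 − rank ∂_3 = (16 − 15) − 0 = 1, and there is no ∂_3, so H_2 ≅ Z.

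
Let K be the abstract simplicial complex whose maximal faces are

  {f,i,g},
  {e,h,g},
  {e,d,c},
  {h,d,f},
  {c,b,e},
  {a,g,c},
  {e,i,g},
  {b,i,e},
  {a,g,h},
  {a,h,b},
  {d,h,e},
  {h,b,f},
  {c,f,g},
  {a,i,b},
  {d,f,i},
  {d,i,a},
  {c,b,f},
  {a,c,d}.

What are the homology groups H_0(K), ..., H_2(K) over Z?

H_0 ≅ Z,  H_1 ≅ Z^2,  H_2 ≅ Z.

Fix the vertex order a < b < c < d < e < f < g < h < i and write every simplex with vertices in increasing order. Then dim K = 2 and the simplices of K are:

  0-simplices (9): a, b, c, d, e, f, g, h, i
  1-simplices (27): ab, ac, ad, ag, ah, ai, bc, be, bf, bh, bi, cd, ce, cf, cg, de, df, dh, di, eg, eh, ei, fg, fh, fi, gh, gi
  2-simplices (18): abh, abi, acd, acg, adi, agh, bce, bcf, bei, bfh, cde, cfg, deh, dfh, dfi, egh, egi, fgi

giving chain groups C_0 ≅ Z^9, C_1 ≅ Z^27, C_2 ≅ Z^18.

∂_1: C_1 → C_0 maps an edge to its endpoints' difference, ∂[p,q] = q − p. For instance
  ∂ai = i − a.
The 9×27 boundary matrix has rank 8 and Smith normal form diag(1,1,1,1,1,1,1,1).

The boundary map ∂_2: C_2 → C_1 acts by ∂[p,q,r] = [q,r] − [p,r] + [p,q]. For instance
  ∂acd = cd − ad + ac,
  ∂fgi = gi − fi + fg.
This gives a 27×18 integer matrix of rank 17; reducing to Smith normal form yields diagonal entries (1,1,1,1,1,1,1,1,1,1,1,1,1,1,1,1,1).

Computing H_k = (kernel of ∂_k) / (image of ∂_{k+1}):

  H_0: rank C_0 − rank ∂_1 = 9 − 8 = 1, and the invariant factors of ∂_1 are all 1, so H_0 = Z.
  H_1: rank ker ∂_1 − rank ∂_2 = (27 − 8) − 17 = 2, and the invariant factors of ∂_2 are all 1, so H_1 = Z^2.
  H_2: rank ker ∂_2 − rank ∂_3 = (18 − 17) − 0 = 1, and there is no ∂_3, so H_2 = Z.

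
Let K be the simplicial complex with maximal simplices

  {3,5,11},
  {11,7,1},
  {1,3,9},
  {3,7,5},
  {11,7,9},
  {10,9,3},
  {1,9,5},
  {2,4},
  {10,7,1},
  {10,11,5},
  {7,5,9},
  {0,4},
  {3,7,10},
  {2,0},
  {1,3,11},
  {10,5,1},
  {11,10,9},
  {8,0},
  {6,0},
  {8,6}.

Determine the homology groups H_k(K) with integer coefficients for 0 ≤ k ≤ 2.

H_0 ≅ Z^2,  H_1 ≅ Z^4,  H_2 ≅ Z.

Order the vertices as 0 < 1 < 2 < 3 < 4 < 5 < 6 < 7 < 8 < 9 < 10 < 11. Listing each simplex with vertices in this order, K has dimension 2 with simplices:

  0-simplices (12): [0], [1], [2], [3], [4], [5], [6], [7], [8], [9], [10], [11]
  1-simplices (27): (27 of them)
  2-simplices (14): [1,3,9], [1,3,11], [1,5,9], [1,5,10], [1,7,10], [1,7,11], [3,5,7], [3,5,11], [3,7,10], [3,9,10], [5,7,9], [5,10,11], [7,9,11], [9,10,11]

giving chain groups C_0 ≅ Z^12, C_1 ≅ Z^27, C_2 ≅ Z^14.

The boundary map ∂_1: C_1 → C_0 maps an edge to its endpoints' difference, ∂[p,q] = q − p. For instance
  ∂[5,7] = [7] − [5].
This gives a 12×27 integer matrix of rank 10; reducing to Smith normal form yields diagonal entries (1,1,1,1,1,1,1,1,1,1).

Boundary ∂_2: C_2 → C_1 maps a triangle to the signed sum of its edges. For instance
  ∂[1,3,11] = [3,11] − [1,11] + [1,3],
  ∂[5,7,9] = [7,9] − [5,9] + [5,7].
The resulting 27×14 matrix has rank 13, and its Smith normal form has invariant factors (1,1,1,1,1,1,1,1,1,1,1,1,1).

Computing H_k = (kernel of ∂_k) / (image of ∂_{k+1}):

  H_0: rank C_0 − rank ∂_1 = 12 − 10 = 2, and the invariant factors of ∂_1 are all 1, so H_0 ≅ Z^2.
  H_1: rank ker ∂_1 − rank ∂_2 = (27 − 10) − 13 = 4, and the invariant factors of ∂_2 are all 1, so H_1 ≅ Z^4.
  H_2: rank ker ∂_2 − rank ∂_3 = (14 − 13) − 0 = 1, and there is no ∂_3, so H_2 ≅ Z.

(K is a triangulation of the disjoint union of the torus T^2 and a wedge of 2 circles.)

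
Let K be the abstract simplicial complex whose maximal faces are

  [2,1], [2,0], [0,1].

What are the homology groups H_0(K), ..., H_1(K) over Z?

H_0 ≅ Z,  H_1 ≅ Z.

Take the total order 0 < 1 < 2 on the vertex set. Then K (dimension 1) consists of the simplices:

  0-simplices (3): [0], [1], [2]
  1-simplices (3): [0,1], [0,2], [1,2]

Hence C_0 ≅ Z^3, C_1 ≅ Z^3.

The boundary map ∂_1: C_1 → C_0 maps an edge to its endpoints' difference, ∂[p,q] = q − p.
This gives a 3×3 integer matrix of rank 2; reducing to Smith normal form yields diagonal entries (1,1).

From H_k ≅ ker(∂_k) / im(∂_{k+1}) we obtain:

  H_0: rank C_0 − rank ∂_1 = 3 − 2 = 1, and the invariant factors of ∂_1 are all 1, so H_0 ≅ Z.
  H_1: rank ker ∂_1 − rank ∂_2 = (3 − 2) − 0 = 1, and there is no ∂_2, so H_1 ≅ Z.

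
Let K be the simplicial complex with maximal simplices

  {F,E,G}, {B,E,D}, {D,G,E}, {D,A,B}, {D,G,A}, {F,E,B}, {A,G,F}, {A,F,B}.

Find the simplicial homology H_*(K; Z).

Order the vertices as A < B < D < E < F < G. Listing each simplex with vertices in this order, K has dimension 2 with simplices:

  0-simplices (6): A, B, D, E, F, G
  1-simplices (12): AB, AD, AF, AG, BD, BE, BF, DE, DG, EF, EG, FG
  2-simplices (8): ABD, ABF, ADG, AFG, BDE, BEF, DEG, EFG

so the chain groups are C_0 ≅ Z^6, C_1 ≅ Z^12, C_2 ≅ Z^8.

Boundary ∂_1: C_1 → C_0 maps an edge to its endpoints' difference, ∂[p,q] = q − p.
This gives a 6×12 integer matrix of rank 5; reducing to Smith normal form yields diagonal entries (1,1,1,1,1).

∂_2: C_2 → C_1 acts by ∂[p,q,r] = [q,r] − [p,r] + [p,q]. For instance
  ∂ADG = DG − AG + AD,
  ∂AFG = FG − AG + AF.
This gives a 12×8 integer matrix of rank 7; reducing to Smith normal form yields diagonal entries (1,1,1,1,1,1,1).

From H_k ≅ ker(∂_k) / im(∂_{k+1}) we obtain:

  H_0: rank C_0 − rank ∂_1 = 6 − 5 = 1, and the invariant factors of ∂_1 are all 1, so H_0 = Z.
  H_1: rank ker ∂_1 − rank ∂_2 = (12 − 5) − 7 = 0, and the invariant factors of ∂_2 are all 1, so H_1 = 0.
  H_2: rank ker ∂_2 − rank ∂_3 = (8 − 7) − 0 = 1, and there is no ∂_3, so H_2 = Z.

As a check, the Euler characteristic is 6 − 12 + 8 = 2, which agrees with 1 − 0 + 1 = 2.

H_0 = Z,  H_1 = 0,  H_2 = Z.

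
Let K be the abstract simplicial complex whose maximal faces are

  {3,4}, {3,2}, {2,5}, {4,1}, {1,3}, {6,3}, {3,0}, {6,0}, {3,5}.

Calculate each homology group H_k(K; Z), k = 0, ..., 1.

H_0 ≅ Z,  H_1 ≅ Z^3.

Take the total order 0 < 1 < 2 < 3 < 4 < 5 < 6 on the vertex set. Then K (dimension 1) consists of the simplices:

  0-simplices (7): [0], [1], [2], [3], [4], [5], [6]
  1-simplices (9): [0,3], [0,6], [1,3], [1,4], [2,3], [2,5], [3,4], [3,5], [3,6]

Hence C_0 ≅ Z^7, C_1 ≅ Z^9.

The boundary map ∂_1: C_1 → C_0 is given by ∂[p,q] = [q] − [p].
The 7×9 boundary matrix has rank 6 and Smith normal form diag(1,1,1,1,1,1).

From H_k ≅ ker(∂_k) / im(∂_{k+1}) we obtain:

  H_0: rank C_0 − rank ∂_1 = 7 − 6 = 1, and the invariant factors of ∂_1 are all 1, so H_0 ≅ Z.
  H_1: rank ker ∂_1 − rank ∂_2 = (9 − 6) − 0 = 3, and there is no ∂_2, so H_1 ≅ Z^3.

As a check, the Euler characteristic is 7 − 9 = -2, which agrees with 1 − 3 = -2.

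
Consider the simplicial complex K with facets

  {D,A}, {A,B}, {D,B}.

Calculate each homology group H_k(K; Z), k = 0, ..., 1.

H_0 ≅ Z,  H_1 ≅ Z.

Take the total order A < B < D on the vertex set. Then K (dimension 1) consists of the simplices:

  0-simplices (3): A, B, D
  1-simplices (3): AB, AD, BD

so the chain groups are C_0 ≅ Z^3, C_1 ≅ Z^3.

Boundary ∂_1: C_1 → C_0 sends each edge [p,q] (with p < q) to q − p. For instance
  ∂BD = D − B.
This gives a 3×3 integer matrix of rank 2; reducing to Smith normal form yields diagonal entries (1,1).

Now H_k = ker ∂_k / im ∂_{k+1}, so:

  H_0: rank C_0 − rank ∂_1 = 3 − 2 = 1, and the invariant factors of ∂_1 are all 1, so H_0 = Z.
  H_1: rank ker ∂_1 − rank ∂_2 = (3 − 2) − 0 = 1, and there is no ∂_2, so H_1 = Z.

As a check, the Euler characteristic is 3 − 3 = 0, which agrees with 1 − 1 = 0.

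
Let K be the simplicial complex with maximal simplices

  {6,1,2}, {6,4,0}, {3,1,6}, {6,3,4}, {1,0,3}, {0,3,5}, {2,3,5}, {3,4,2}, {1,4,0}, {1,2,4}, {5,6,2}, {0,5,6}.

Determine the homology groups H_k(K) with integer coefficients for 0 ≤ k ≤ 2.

We work with the vertex ordering 0 < 1 < 2 < 3 < 4 < 5 < 6. The simplices of K, each written with vertices in increasing order, are:

  0-simplices (7): [0], [1], [2], [3], [4], [5], [6]
  1-simplices (18): [0,1], [0,3], [0,4], [0,5], [0,6], [1,2], [1,3], [1,4], [1,6], [2,3], [2,4], [2,5], [2,6], [3,4], [3,5], [3,6], [4,6], [5,6]
  2-simplices (12): [0,1,3], [0,1,4], [0,3,5], [0,4,6], [0,5,6], [1,2,4], [1,2,6], [1,3,6], [2,3,4], [2,3,5], [2,5,6], [3,4,6]

Hence C_0 ≅ Z^7, C_1 ≅ Z^18, C_2 ≅ Z^12.

Boundary ∂_1: C_1 → C_0 maps an edge to its endpoints' difference, ∂[p,q] = q − p.
The 7×18 boundary matrix has rank 6 and Smith normal form diag(1,1,1,1,1,1).

The boundary map ∂_2: C_2 → C_1 acts by ∂[p,q,r] = [q,r] − [p,r] + [p,q]. For instance
  ∂[2,5,6] = [5,6] − [2,6] + [2,5],
  ∂[0,1,3] = [1,3] − [0,3] + [0,1].
The resulting 18×12 matrix has rank 12, and its Smith normal form has invariant factors (1,1,1,1,1,1,1,1,1,1,1,2).

Now H_k = ker ∂_k / im ∂_{k+1}, so:

  H_0: rank C_0 − rank ∂_1 = 7 − 6 = 1, and the invariant factors of ∂_1 are all 1, so H_0 = Z.
  H_1: rank ker ∂_1 − rank ∂_2 = (18 − 6) − 12 = 0, and ∂_2 has invariant factor 2 > 1, so H_1 = Z/2Z.
  H_2: rank ker ∂_2 − rank ∂_3 = (12 − 12) − 0 = 0, and there is no ∂_3, so H_2 = 0.

(K is a triangulation of the real projective plane RP^2.)

H_0 ≅ Z,  H_1 ≅ Z/2Z,  H_2 = 0.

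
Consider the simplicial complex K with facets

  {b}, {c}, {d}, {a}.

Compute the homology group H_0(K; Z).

H_0 ≅ Z^4.

K has 4 vertices.
rank ∂_0 = 0, rank ∂_1 = 0 ⇒ b_0 = 4 − 0 − 0 = 4. So H_0 = Z^4.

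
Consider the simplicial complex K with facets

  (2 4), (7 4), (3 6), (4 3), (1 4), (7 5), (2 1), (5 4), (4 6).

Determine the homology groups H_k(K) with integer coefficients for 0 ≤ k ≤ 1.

H_0 ≅ Z,  H_1 ≅ Z^3.

We work with the vertex ordering 1 < 2 < 3 < 4 < 5 < 6 < 7. The simplices of K, each written with vertices in increasing order, are:

  0-simplices (7): [1], [2], [3], [4], [5], [6], [7]
  1-simplices (9): [1,2], [1,4], [2,4], [3,4], [3,6], [4,5], [4,6], [4,7], [5,7]

Hence C_0 ≅ Z^7, C_1 ≅ Z^9.

∂_1: C_1 → C_0 maps an edge to its endpoints' difference, ∂[p,q] = q − p. For instance
  ∂[4,5] = [5] − [4].
The 7×9 boundary matrix has rank 6 and Smith normal form diag(1,1,1,1,1,1).

Computing H_k = (kernel of ∂_k) / (image of ∂_{k+1}):

  H_0: rank C_0 − rank ∂_1 = 7 − 6 = 1, and the invariant factors of ∂_1 are all 1, so H_0 = Z.
  H_1: rank ker ∂_1 − rank ∂_2 = (9 − 6) − 0 = 3, and there is no ∂_2, so H_1 = Z^3.

As a check, the Euler characteristic is 7 − 9 = -2, which agrees with 1 − 3 = -2.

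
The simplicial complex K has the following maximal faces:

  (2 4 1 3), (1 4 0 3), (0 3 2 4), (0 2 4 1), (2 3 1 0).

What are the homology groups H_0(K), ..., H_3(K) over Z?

H_0 ≅ Z,  H_1 = 0,  H_2 = 0,  H_3 ≅ Z.

K has 5 vertices, 10 edges, 10 triangles, 5 3-simplices.
rank ∂_0 = 0, rank ∂_1 = 4 ⇒ b_0 = 5 − 0 − 4 = 1; all invariant factors of ∂_1 are 1 so no torsion. So H_0 ≅ Z.
rank ∂_1 = 4, rank ∂_2 = 6 ⇒ b_1 = 10 − 4 − 6 = 0; all invariant factors of ∂_2 are 1 so no torsion. So H_1 ≅ 0.
rank ∂_2 = 6, rank ∂_3 = 4 ⇒ b_2 = 10 − 6 − 4 = 0; all invariant factors of ∂_3 are 1 so no torsion. So H_2 ≅ 0.
rank ∂_3 = 4, rank ∂_4 = 0 ⇒ b_3 = 5 − 4 − 0 = 1. So H_3 ≅ Z.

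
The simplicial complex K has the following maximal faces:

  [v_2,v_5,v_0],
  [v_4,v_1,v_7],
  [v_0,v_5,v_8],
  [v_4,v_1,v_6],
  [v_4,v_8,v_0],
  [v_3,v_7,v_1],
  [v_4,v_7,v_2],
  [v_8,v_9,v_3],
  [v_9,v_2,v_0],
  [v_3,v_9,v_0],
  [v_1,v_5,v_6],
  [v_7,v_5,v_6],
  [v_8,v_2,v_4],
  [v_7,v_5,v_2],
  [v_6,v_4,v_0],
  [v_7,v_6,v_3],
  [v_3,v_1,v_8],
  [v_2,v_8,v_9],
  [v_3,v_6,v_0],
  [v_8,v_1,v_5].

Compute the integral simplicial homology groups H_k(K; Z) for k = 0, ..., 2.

We work with the vertex ordering v_0 < v_1 < v_2 < v_3 < v_4 < v_5 < v_6 < v_7 < v_8 < v_9. The simplices of K, each written with vertices in increasing order, are:

  0-simplices (10): [v_0], [v_1], [v_2], [v_3], [v_4], [v_5], [v_6], [v_7], [v_8], [v_9]
  1-simplices (30): (30 of them)
  2-simplices (20): (20 of them)

so the chain groups are C_0 ≅ Z^10, C_1 ≅ Z^30, C_2 ≅ Z^20.

Boundary ∂_1: C_1 → C_0 sends each edge [p,q] (with p < q) to q − p.
The 10×30 boundary matrix has rank 9 and Smith normal form diag(1,1,1,1,1,1,1,1,1).

Boundary ∂_2: C_2 → C_1 acts by ∂[p,q,r] = [q,r] − [p,r] + [p,q]. For instance
  ∂[v_2,v_5,v_7] = [v_5,v_7] − [v_2,v_7] + [v_2,v_5],
  ∂[v_2,v_8,v_9] = [v_8,v_9] − [v_2,v_9] + [v_2,v_8].
As a 30×20 matrix over Z this has rank 20, with invariant factors (1,1,1,1,1,1,1,1,1,1,1,1,1,1,1,1,1,1,1,2).

Reading off H_k = ker ∂_k / im ∂_{k+1}:

  H_0: rank C_0 − rank ∂_1 = 10 − 9 = 1, and the invariant factors of ∂_1 are all 1, so H_0 ≅ Z.
  H_1: rank ker ∂_1 − rank ∂_2 = (30 − 9) − 20 = 1, and ∂_2 has invariant factor 2 > 1, so H_1 ≅ Z × Z/2.
  H_2: rank ker ∂_2 − rank ∂_3 = (20 − 20) − 0 = 0, and there is no ∂_3, so H_2 ≅ 0.

H_0 ≅ Z,  H_1 ≅ Z × Z/2,  H_2 = 0.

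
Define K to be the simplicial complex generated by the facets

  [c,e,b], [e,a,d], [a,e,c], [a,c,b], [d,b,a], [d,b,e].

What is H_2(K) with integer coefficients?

Take the total order a < b < c < d < e on the vertex set. Then K (dimension 2) consists of the simplices:

  0-simplices (5): a, b, c, d, e
  1-simplices (9): ab, ac, ad, ae, bc, bd, be, ce, de
  2-simplices (6): abc, abd, ace, ade, bce, bde

giving chain groups C_0 ≅ Z^5, C_1 ≅ Z^9, C_2 ≅ Z^6.

∂_1: C_1 → C_0 maps an edge to its endpoints' difference, ∂[p,q] = q − p. For instance
  ∂de = e − d.
As a 5×9 matrix over Z this has rank 4, with invariant factors (1,1,1,1).

∂_2: C_2 → C_1 acts by ∂[p,q,r] = [q,r] − [p,r] + [p,q]. For instance
  ∂abc = bc − ac + ab,
  ∂bde = de − be + bd.
The resulting 9×6 matrix has rank 5, and its Smith normal form has invariant factors (1,1,1,1,1).

Now H_k = ker ∂_k / im ∂_{k+1}, so:

  H_2: rank ker ∂_2 − rank ∂_3 = (6 − 5) − 0 = 1, and there is no ∂_3, so H_2 = Z.

H_2 ≅ Z.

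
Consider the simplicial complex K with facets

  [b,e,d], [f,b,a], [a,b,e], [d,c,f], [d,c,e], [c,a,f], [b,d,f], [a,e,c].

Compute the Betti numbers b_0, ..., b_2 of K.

We work with the vertex ordering a < b < c < d < e < f. The simplices of K, each written with vertices in increasing order, are:

  0-simplices (6): a, b, c, d, e, f
  1-simplices (12): ab, ac, ae, af, bd, be, bf, cd, ce, cf, de, df
  2-simplices (8): abe, abf, ace, acf, bde, bdf, cde, cdf

giving chain groups C_0 ≅ Z^6, C_1 ≅ Z^12, C_2 ≅ Z^8.

∂_1: C_1 → C_0 maps an edge to its endpoints' difference, ∂[p,q] = q − p. For instance
  ∂bd = d − b.
The 6×12 boundary matrix has rank 5 and Smith normal form diag(1,1,1,1,1).

The boundary map ∂_2: C_2 → C_1 sends each 2-simplex [p,q,r] to [q,r] − [p,r] + [p,q]. For instance
  ∂cde = de − ce + cd,
  ∂cdf = df − cf + cd.
The resulting 12×8 matrix has rank 7, and its Smith normal form has invariant factors (1,1,1,1,1,1,1).

Now H_k = ker ∂_k / im ∂_{k+1}, so:

  H_0: rank C_0 − rank ∂_1 = 6 − 5 = 1, and the invariant factors of ∂_1 are all 1, so H_0 = Z.
  H_1: rank ker ∂_1 − rank ∂_2 = (12 − 5) − 7 = 0, and the invariant factors of ∂_2 are all 1, so H_1 = 0.
  H_2: rank ker ∂_2 − rank ∂_3 = (8 − 7) − 0 = 1, and there is no ∂_3, so H_2 = Z.

(K is a triangulation of the 2-sphere S^2.)

Hence the Betti numbers are b_0 = 1, b_1 = 0, b_2 = 1.

b_0 = 1, b_1 = 0, b_2 = 1.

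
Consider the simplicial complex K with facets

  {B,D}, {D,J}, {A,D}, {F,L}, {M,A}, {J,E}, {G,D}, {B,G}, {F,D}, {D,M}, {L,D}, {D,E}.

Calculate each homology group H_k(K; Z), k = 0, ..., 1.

Take the total order A < B < D < E < F < G < J < L < M on the vertex set. Then K (dimension 1) consists of the simplices:

  0-simplices (9): A, B, D, E, F, G, J, L, M
  1-simplices (12): AD, AM, BD, BG, DE, DF, DG, DJ, DL, DM, EJ, FL

giving chain groups C_0 ≅ Z^9, C_1 ≅ Z^12.

∂_1: C_1 → C_0 maps an edge to its endpoints' difference, ∂[p,q] = q − p. For instance
  ∂DF = F − D.
The 9×12 boundary matrix has rank 8 and Smith normal form diag(1,1,1,1,1,1,1,1).

Computing H_k = (kernel of ∂_k) / (image of ∂_{k+1}):

  H_0: rank C_0 − rank ∂_1 = 9 − 8 = 1, and the invariant factors of ∂_1 are all 1, so H_0 = Z.
  H_1: rank ker ∂_1 − rank ∂_2 = (12 − 8) − 0 = 4, and there is no ∂_2, so H_1 = Z^4.

H_0 = Z,  H_1 = Z^4.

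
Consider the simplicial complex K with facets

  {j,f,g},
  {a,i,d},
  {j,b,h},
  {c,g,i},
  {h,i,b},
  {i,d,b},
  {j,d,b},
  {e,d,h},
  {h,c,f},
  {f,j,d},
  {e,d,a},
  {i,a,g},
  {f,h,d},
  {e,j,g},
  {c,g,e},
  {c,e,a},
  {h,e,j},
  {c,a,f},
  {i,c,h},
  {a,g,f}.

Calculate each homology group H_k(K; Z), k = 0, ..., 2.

K has 10 vertices, 30 edges, 20 triangles.
rank ∂_0 = 0, rank ∂_1 = 9 ⇒ b_0 = 10 − 0 − 9 = 1; all invariant factors of ∂_1 are 1 so no torsion. So H_0 = Z.
rank ∂_1 = 9, rank ∂_2 = 20 ⇒ b_1 = 30 − 9 − 20 = 1; ∂_2 has invariant factor(s) [2] giving torsion. So H_1 = Z ⊕ Z/2.
rank ∂_2 = 20, rank ∂_3 = 0 ⇒ b_2 = 20 − 20 − 0 = 0. So H_2 = 0.

H_0 ≅ Z,  H_1 ≅ Z ⊕ Z/2,  H_2 = 0.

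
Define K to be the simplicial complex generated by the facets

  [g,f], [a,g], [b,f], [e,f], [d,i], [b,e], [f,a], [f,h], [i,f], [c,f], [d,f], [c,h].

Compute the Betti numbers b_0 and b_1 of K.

Fix the vertex order a < b < c < d < e < f < g < h < i and write every simplex with vertices in increasing order. Then dim K = 1 and the simplices of K are:

  0-simplices (9): a, b, c, d, e, f, g, h, i
  1-simplices (12): af, ag, be, bf, cf, ch, df, di, ef, fg, fh, fi

Hence C_0 ≅ Z^9, C_1 ≅ Z^12.

The boundary map ∂_1: C_1 → C_0 sends each edge [p,q] (with p < q) to q − p.
The 9×12 boundary matrix has rank 8 and Smith normal form diag(1,1,1,1,1,1,1,1).

Reading off H_k = ker ∂_k / im ∂_{k+1}:

  H_0: rank C_0 − rank ∂_1 = 9 − 8 = 1, and the invariant factors of ∂_1 are all 1, so H_0 = Z.
  H_1: rank ker ∂_1 − rank ∂_2 = (12 − 8) − 0 = 4, and there is no ∂_2, so H_1 = Z^4.

As a check, the Euler characteristic is 9 − 12 = -3, which agrees with 1 − 4 = -3.

Hence the Betti numbers are b_0 = 1, b_1 = 4.

b_0 = 1, b_1 = 4.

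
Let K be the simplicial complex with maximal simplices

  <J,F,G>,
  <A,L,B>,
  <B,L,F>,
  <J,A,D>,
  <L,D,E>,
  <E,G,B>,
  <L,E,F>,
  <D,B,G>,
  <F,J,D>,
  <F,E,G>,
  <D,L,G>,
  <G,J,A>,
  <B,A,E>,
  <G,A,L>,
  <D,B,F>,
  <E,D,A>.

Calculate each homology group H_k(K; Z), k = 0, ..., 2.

Fix the vertex order A < B < D < E < F < G < J < L and write every simplex with vertices in increasing order. Then dim K = 2 and the simplices of K are:

  0-simplices (8): A, B, D, E, F, G, J, L
  1-simplices (24): AB, AD, AE, AG, AJ, AL, BD, BE, BF, BG, BL, DE, DF, DG, DJ, DL, EF, EG, EL, FG, FJ, FL, GJ, GL
  2-simplices (16): ABE, ABL, ADE, ADJ, AGJ, AGL, BDF, BDG, BEG, BFL, DEL, DFJ, DGL, EFG, EFL, FGJ

giving chain groups C_0 ≅ Z^8, C_1 ≅ Z^24, C_2 ≅ Z^16.

Boundary ∂_1: C_1 → C_0 sends each edge [p,q] (with p < q) to q − p.
The resulting 8×24 matrix has rank 7, and its Smith normal form has invariant factors (1,1,1,1,1,1,1).

Boundary ∂_2: C_2 → C_1 acts by ∂[p,q,r] = [q,r] − [p,r] + [p,q]. For instance
  ∂ADJ = DJ − AJ + AD,
  ∂ABL = BL − AL + AB.
This gives a 24×16 integer matrix of rank 15; reducing to Smith normal form yields diagonal entries (1,1,1,1,1,1,1,1,1,1,1,1,1,1,1).

Reading off H_k = ker ∂_k / im ∂_{k+1}:

  H_0: rank C_0 − rank ∂_1 = 8 − 7 = 1, and the invariant factors of ∂_1 are all 1, so H_0 ≅ Z.
  H_1: rank ker ∂_1 − rank ∂_2 = (24 − 7) − 15 = 2, and the invariant factors of ∂_2 are all 1, so H_1 ≅ Z^2.
  H_2: rank ker ∂_2 − rank ∂_3 = (16 − 15) − 0 = 1, and there is no ∂_3, so H_2 ≅ Z.

H_0 ≅ Z,  H_1 ≅ Z^2,  H_2 ≅ Z.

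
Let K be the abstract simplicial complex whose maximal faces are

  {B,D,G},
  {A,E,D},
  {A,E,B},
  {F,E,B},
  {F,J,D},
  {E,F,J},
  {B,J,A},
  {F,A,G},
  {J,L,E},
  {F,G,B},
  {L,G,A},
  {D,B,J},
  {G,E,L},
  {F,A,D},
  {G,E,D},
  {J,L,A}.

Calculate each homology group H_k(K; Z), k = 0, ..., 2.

H_0 = Z,  H_1 = Z^2,  H_2 = Z.

Order the vertices as A < B < D < E < F < G < J < L. Listing each simplex with vertices in this order, K has dimension 2 with simplices:

  0-simplices (8): A, B, D, E, F, G, J, L
  1-simplices (24): AB, AD, AE, AF, AG, AJ, AL, BD, BE, BF, BG, BJ, DE, DF, DG, DJ, EF, EG, EJ, EL, FG, FJ, GL, JL
  2-simplices (16): ABE, ABJ, ADE, ADF, AFG, AGL, AJL, BDG, BDJ, BEF, BFG, DEG, DFJ, EFJ, EGL, EJL

Hence C_0 ≅ Z^8, C_1 ≅ Z^24, C_2 ≅ Z^16.

The boundary map ∂_1: C_1 → C_0 is given by ∂[p,q] = [q] − [p]. For instance
  ∂DE = E − D.
The resulting 8×24 matrix has rank 7, and its Smith normal form has invariant factors (1,1,1,1,1,1,1).

∂_2: C_2 → C_1 maps a triangle to the signed sum of its edges. For instance
  ∂ABJ = BJ − AJ + AB,
  ∂BDG = DG − BG + BD.
As a 24×16 matrix over Z this has rank 15, with invariant factors (1,1,1,1,1,1,1,1,1,1,1,1,1,1,1).

Now H_k = ker ∂_k / im ∂_{k+1}, so:

  H_0: rank C_0 − rank ∂_1 = 8 − 7 = 1, and the invariant factors of ∂_1 are all 1, so H_0 ≅ Z.
  H_1: rank ker ∂_1 − rank ∂_2 = (24 − 7) − 15 = 2, and the invariant factors of ∂_2 are all 1, so H_1 ≅ Z^2.
  H_2: rank ker ∂_2 − rank ∂_3 = (16 − 15) − 0 = 1, and there is no ∂_3, so H_2 ≅ Z.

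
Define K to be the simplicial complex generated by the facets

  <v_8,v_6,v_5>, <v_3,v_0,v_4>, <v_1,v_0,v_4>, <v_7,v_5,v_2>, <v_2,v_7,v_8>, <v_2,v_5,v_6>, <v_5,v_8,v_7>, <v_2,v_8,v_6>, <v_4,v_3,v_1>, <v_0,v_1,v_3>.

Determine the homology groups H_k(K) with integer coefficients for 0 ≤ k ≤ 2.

Order the vertices as v_0 < v_1 < v_2 < v_3 < v_4 < v_5 < v_6 < v_7 < v_8. Listing each simplex with vertices in this order, K has dimension 2 with simplices:

  0-simplices (9): [v_0], [v_1], [v_2], [v_3], [v_4], [v_5], [v_6], [v_7], [v_8]
  1-simplices (15): (15 of them)
  2-simplices (10): [v_0,v_1,v_3], [v_0,v_1,v_4], [v_0,v_3,v_4], [v_1,v_3,v_4], [v_2,v_5,v_6], [v_2,v_5,v_7], [v_2,v_6,v_8], [v_2,v_7,v_8], [v_5,v_6,v_8], [v_5,v_7,v_8]

giving chain groups C_0 ≅ Z^9, C_1 ≅ Z^15, C_2 ≅ Z^10.

The boundary map ∂_1: C_1 → C_0 maps an edge to its endpoints' difference, ∂[p,q] = q − p.
This gives a 9×15 integer matrix of rank 7; reducing to Smith normal form yields diagonal entries (1,1,1,1,1,1,1).

The boundary map ∂_2: C_2 → C_1 acts by ∂[p,q,r] = [q,r] − [p,r] + [p,q]. For instance
  ∂[v_2,v_5,v_6] = [v_5,v_6] − [v_2,v_6] + [v_2,v_5],
  ∂[v_2,v_6,v_8] = [v_6,v_8] − [v_2,v_8] + [v_2,v_6].
This gives a 15×10 integer matrix of rank 8; reducing to Smith normal form yields diagonal entries (1,1,1,1,1,1,1,1).

From H_k ≅ ker(∂_k) / im(∂_{k+1}) we obtain:

  H_0: rank C_0 − rank ∂_1 = 9 − 7 = 2, and the invariant factors of ∂_1 are all 1, so H_0 ≅ Z^2.
  H_1: rank ker ∂_1 − rank ∂_2 = (15 − 7) − 8 = 0, and the invariant factors of ∂_2 are all 1, so H_1 ≅ 0.
  H_2: rank ker ∂_2 − rank ∂_3 = (10 − 8) − 0 = 2, and there is no ∂_3, so H_2 ≅ Z^2.

H_0 ≅ Z^2,  H_1 = 0,  H_2 ≅ Z^2.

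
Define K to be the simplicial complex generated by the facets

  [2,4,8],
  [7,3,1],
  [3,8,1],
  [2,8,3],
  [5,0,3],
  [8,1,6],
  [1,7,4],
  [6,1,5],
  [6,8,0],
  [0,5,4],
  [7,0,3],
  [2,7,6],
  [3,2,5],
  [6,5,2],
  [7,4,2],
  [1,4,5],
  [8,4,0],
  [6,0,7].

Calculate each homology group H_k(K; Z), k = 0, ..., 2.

Order the vertices as 0 < 1 < 2 < 3 < 4 < 5 < 6 < 7 < 8. Listing each simplex with vertices in this order, K has dimension 2 with simplices:

  0-simplices (9): [0], [1], [2], [3], [4], [5], [6], [7], [8]
  1-simplices (27): (27 of them)
  2-simplices (18): [0,3,5], [0,3,7], [0,4,5], [0,4,8], [0,6,7], [0,6,8], [1,3,7], [1,3,8], [1,4,5], [1,4,7], [1,5,6], [1,6,8], [2,3,5], [2,3,8], [2,4,7], [2,4,8], [2,5,6], [2,6,7]

giving chain groups C_0 ≅ Z^9, C_1 ≅ Z^27, C_2 ≅ Z^18.

The boundary map ∂_1: C_1 → C_0 maps an edge to its endpoints' difference, ∂[p,q] = q − p. For instance
  ∂[1,7] = [7] − [1].
As a 9×27 matrix over Z this has rank 8, with invariant factors (1,1,1,1,1,1,1,1).

Boundary ∂_2: C_2 → C_1 sends each 2-simplex [p,q,r] to [q,r] − [p,r] + [p,q]. For instance
  ∂[0,3,7] = [3,7] − [0,7] + [0,3],
  ∂[1,3,7] = [3,7] − [1,7] + [1,3].
This gives a 27×18 integer matrix of rank 17; reducing to Smith normal form yields diagonal entries (1,1,1,1,1,1,1,1,1,1,1,1,1,1,1,1,1).

Now H_k = ker ∂_k / im ∂_{k+1}, so:

  H_0: rank C_0 − rank ∂_1 = 9 − 8 = 1, and the invariant factors of ∂_1 are all 1, so H_0 = Z.
  H_1: rank ker ∂_1 − rank ∂_2 = (27 − 8) − 17 = 2, and the invariant factors of ∂_2 are all 1, so H_1 = Z^2.
  H_2: rank ker ∂_2 − rank ∂_3 = (18 − 17) − 0 = 1, and there is no ∂_3, so H_2 = Z.

As a check, the Euler characteristic is 9 − 27 + 18 = 0, which agrees with 1 − 2 + 1 = 0.
(K is a triangulation of the torus T^2.)

H_0 = Z,  H_1 = Z^2,  H_2 = Z.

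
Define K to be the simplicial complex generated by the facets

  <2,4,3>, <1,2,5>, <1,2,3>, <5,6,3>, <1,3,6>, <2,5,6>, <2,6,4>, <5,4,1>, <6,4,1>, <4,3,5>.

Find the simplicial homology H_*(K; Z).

We work with the vertex ordering 1 < 2 < 3 < 4 < 5 < 6. The simplices of K, each written with vertices in increasing order, are:

  0-simplices (6): [1], [2], [3], [4], [5], [6]
  1-simplices (15): [1,2], [1,3], [1,4], [1,5], [1,6], [2,3], [2,4], [2,5], [2,6], [3,4], [3,5], [3,6], [4,5], [4,6], [5,6]
  2-simplices (10): [1,2,3], [1,2,5], [1,3,6], [1,4,5], [1,4,6], [2,3,4], [2,4,6], [2,5,6], [3,4,5], [3,5,6]

Hence C_0 ≅ Z^6, C_1 ≅ Z^15, C_2 ≅ Z^10.

∂_1: C_1 → C_0 sends each edge [p,q] (with p < q) to q − p. For instance
  ∂[3,4] = [4] − [3].
The resulting 6×15 matrix has rank 5, and its Smith normal form has invariant factors (1,1,1,1,1).

The boundary map ∂_2: C_2 → C_1 maps a triangle to the signed sum of its edges. For instance
  ∂[2,3,4] = [3,4] − [2,4] + [2,3],
  ∂[2,5,6] = [5,6] − [2,6] + [2,5].
As a 15×10 matrix over Z this has rank 10, with invariant factors (1,1,1,1,1,1,1,1,1,2).

Reading off H_k = ker ∂_k / im ∂_{k+1}:

  H_0: rank C_0 − rank ∂_1 = 6 − 5 = 1, and the invariant factors of ∂_1 are all 1, so H_0 ≅ Z.
  H_1: rank ker ∂_1 − rank ∂_2 = (15 − 5) − 10 = 0, and ∂_2 has invariant factor 2 > 1, so H_1 ≅ Z/2Z.
  H_2: rank ker ∂_2 − rank ∂_3 = (10 − 10) − 0 = 0, and there is no ∂_3, so H_2 ≅ 0.

H_0 = Z,  H_1 = Z/2Z,  H_2 = 0.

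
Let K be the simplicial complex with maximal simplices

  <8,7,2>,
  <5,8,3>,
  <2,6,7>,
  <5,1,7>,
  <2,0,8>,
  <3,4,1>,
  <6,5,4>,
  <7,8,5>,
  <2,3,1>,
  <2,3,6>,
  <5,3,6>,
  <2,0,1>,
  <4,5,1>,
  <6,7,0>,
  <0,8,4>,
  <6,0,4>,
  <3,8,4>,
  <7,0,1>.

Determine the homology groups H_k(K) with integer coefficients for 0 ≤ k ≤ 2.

Fix the vertex order 0 < 1 < 2 < 3 < 4 < 5 < 6 < 7 < 8 and write every simplex with vertices in increasing order. Then dim K = 2 and the simplices of K are:

  0-simplices (9): [0], [1], [2], [3], [4], [5], [6], [7], [8]
  1-simplices (27): (27 of them)
  2-simplices (18): [0,1,2], [0,1,7], [0,2,8], [0,4,6], [0,4,8], [0,6,7], [1,2,3], [1,3,4], [1,4,5], [1,5,7], [2,3,6], [2,6,7], [2,7,8], [3,4,8], [3,5,6], [3,5,8], [4,5,6], [5,7,8]

so the chain groups are C_0 ≅ Z^9, C_1 ≅ Z^27, C_2 ≅ Z^18.

The boundary map ∂_1: C_1 → C_0 is given by ∂[p,q] = [q] − [p].
The 9×27 boundary matrix has rank 8 and Smith normal form diag(1,1,1,1,1,1,1,1).

∂_2: C_2 → C_1 acts by ∂[p,q,r] = [q,r] − [p,r] + [p,q]. For instance
  ∂[1,4,5] = [4,5] − [1,5] + [1,4],
  ∂[1,5,7] = [5,7] − [1,7] + [1,5].
This gives a 27×18 integer matrix of rank 18; reducing to Smith normal form yields diagonal entries (1,1,1,1,1,1,1,1,1,1,1,1,1,1,1,1,1,2).

Computing H_k = (kernel of ∂_k) / (image of ∂_{k+1}):

  H_0: rank C_0 − rank ∂_1 = 9 − 8 = 1, and the invariant factors of ∂_1 are all 1, so H_0 ≅ Z.
  H_1: rank ker ∂_1 − rank ∂_2 = (27 − 8) − 18 = 1, and ∂_2 has invariant factor 2 > 1, so H_1 ≅ Z ⊕ Z/2Z.
  H_2: rank ker ∂_2 − rank ∂_3 = (18 − 18) − 0 = 0, and there is no ∂_3, so H_2 ≅ 0.

As a check, the Euler characteristic is 9 − 27 + 18 = 0, which agrees with 1 − 1 + 0 = 0.
(K is a triangulation of the Klein bottle.)

H_0 ≅ Z,  H_1 ≅ Z ⊕ Z/2Z,  H_2 = 0.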